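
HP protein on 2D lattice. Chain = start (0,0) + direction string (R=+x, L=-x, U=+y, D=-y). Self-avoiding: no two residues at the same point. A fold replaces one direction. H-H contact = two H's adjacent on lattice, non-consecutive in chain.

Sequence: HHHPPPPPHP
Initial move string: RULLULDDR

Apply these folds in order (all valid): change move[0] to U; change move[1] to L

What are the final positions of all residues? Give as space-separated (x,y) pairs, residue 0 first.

Answer: (0,0) (0,1) (-1,1) (-2,1) (-3,1) (-3,2) (-4,2) (-4,1) (-4,0) (-3,0)

Derivation:
Initial moves: RULLULDDR
Fold: move[0]->U => UULLULDDR (positions: [(0, 0), (0, 1), (0, 2), (-1, 2), (-2, 2), (-2, 3), (-3, 3), (-3, 2), (-3, 1), (-2, 1)])
Fold: move[1]->L => ULLLULDDR (positions: [(0, 0), (0, 1), (-1, 1), (-2, 1), (-3, 1), (-3, 2), (-4, 2), (-4, 1), (-4, 0), (-3, 0)])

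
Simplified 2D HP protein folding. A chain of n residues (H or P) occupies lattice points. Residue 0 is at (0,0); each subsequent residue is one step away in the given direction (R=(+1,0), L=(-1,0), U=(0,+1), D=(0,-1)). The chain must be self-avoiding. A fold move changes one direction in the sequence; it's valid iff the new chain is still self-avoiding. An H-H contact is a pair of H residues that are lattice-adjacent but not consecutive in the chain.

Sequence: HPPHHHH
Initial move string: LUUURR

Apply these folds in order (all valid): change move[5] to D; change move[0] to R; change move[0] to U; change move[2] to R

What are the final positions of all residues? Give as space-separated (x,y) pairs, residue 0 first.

Answer: (0,0) (0,1) (0,2) (1,2) (1,3) (2,3) (2,2)

Derivation:
Initial moves: LUUURR
Fold: move[5]->D => LUUURD (positions: [(0, 0), (-1, 0), (-1, 1), (-1, 2), (-1, 3), (0, 3), (0, 2)])
Fold: move[0]->R => RUUURD (positions: [(0, 0), (1, 0), (1, 1), (1, 2), (1, 3), (2, 3), (2, 2)])
Fold: move[0]->U => UUUURD (positions: [(0, 0), (0, 1), (0, 2), (0, 3), (0, 4), (1, 4), (1, 3)])
Fold: move[2]->R => UURURD (positions: [(0, 0), (0, 1), (0, 2), (1, 2), (1, 3), (2, 3), (2, 2)])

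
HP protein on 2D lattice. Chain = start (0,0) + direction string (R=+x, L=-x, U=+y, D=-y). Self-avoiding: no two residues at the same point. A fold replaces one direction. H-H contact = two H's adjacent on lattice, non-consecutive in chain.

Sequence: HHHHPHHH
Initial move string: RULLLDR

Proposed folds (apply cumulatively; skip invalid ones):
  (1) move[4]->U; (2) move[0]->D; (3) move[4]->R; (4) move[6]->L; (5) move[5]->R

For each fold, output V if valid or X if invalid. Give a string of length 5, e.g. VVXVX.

Answer: XXXVX

Derivation:
Initial: RULLLDR -> [(0, 0), (1, 0), (1, 1), (0, 1), (-1, 1), (-2, 1), (-2, 0), (-1, 0)]
Fold 1: move[4]->U => RULLUDR INVALID (collision), skipped
Fold 2: move[0]->D => DULLLDR INVALID (collision), skipped
Fold 3: move[4]->R => RULLRDR INVALID (collision), skipped
Fold 4: move[6]->L => RULLLDL VALID
Fold 5: move[5]->R => RULLLRL INVALID (collision), skipped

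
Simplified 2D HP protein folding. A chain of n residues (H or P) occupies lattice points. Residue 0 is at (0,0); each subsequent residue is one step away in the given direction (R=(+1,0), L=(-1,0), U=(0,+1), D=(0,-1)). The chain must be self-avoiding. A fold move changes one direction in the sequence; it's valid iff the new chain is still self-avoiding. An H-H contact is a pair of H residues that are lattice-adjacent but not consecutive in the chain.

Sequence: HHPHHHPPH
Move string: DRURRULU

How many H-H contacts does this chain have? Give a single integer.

Answer: 1

Derivation:
Positions: [(0, 0), (0, -1), (1, -1), (1, 0), (2, 0), (3, 0), (3, 1), (2, 1), (2, 2)]
H-H contact: residue 0 @(0,0) - residue 3 @(1, 0)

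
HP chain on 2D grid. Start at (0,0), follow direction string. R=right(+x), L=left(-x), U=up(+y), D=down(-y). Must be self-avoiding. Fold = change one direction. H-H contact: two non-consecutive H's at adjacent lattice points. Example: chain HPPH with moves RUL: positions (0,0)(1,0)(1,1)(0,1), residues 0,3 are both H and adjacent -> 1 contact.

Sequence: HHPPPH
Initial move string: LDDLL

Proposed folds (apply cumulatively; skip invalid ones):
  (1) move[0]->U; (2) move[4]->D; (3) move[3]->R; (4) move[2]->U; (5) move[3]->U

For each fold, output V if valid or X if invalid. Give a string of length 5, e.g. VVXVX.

Initial: LDDLL -> [(0, 0), (-1, 0), (-1, -1), (-1, -2), (-2, -2), (-3, -2)]
Fold 1: move[0]->U => UDDLL INVALID (collision), skipped
Fold 2: move[4]->D => LDDLD VALID
Fold 3: move[3]->R => LDDRD VALID
Fold 4: move[2]->U => LDURD INVALID (collision), skipped
Fold 5: move[3]->U => LDDUD INVALID (collision), skipped

Answer: XVVXX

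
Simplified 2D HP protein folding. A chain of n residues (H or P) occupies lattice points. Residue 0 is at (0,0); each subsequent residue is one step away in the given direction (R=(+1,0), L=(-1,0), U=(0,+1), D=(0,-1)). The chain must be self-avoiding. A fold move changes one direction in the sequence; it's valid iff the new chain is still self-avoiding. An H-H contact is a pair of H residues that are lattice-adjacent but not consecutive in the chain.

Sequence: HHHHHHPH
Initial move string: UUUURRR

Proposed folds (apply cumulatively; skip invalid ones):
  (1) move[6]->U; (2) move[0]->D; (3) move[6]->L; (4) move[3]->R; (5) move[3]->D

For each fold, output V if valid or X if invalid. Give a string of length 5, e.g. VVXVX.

Answer: VXXVX

Derivation:
Initial: UUUURRR -> [(0, 0), (0, 1), (0, 2), (0, 3), (0, 4), (1, 4), (2, 4), (3, 4)]
Fold 1: move[6]->U => UUUURRU VALID
Fold 2: move[0]->D => DUUURRU INVALID (collision), skipped
Fold 3: move[6]->L => UUUURRL INVALID (collision), skipped
Fold 4: move[3]->R => UUURRRU VALID
Fold 5: move[3]->D => UUUDRRU INVALID (collision), skipped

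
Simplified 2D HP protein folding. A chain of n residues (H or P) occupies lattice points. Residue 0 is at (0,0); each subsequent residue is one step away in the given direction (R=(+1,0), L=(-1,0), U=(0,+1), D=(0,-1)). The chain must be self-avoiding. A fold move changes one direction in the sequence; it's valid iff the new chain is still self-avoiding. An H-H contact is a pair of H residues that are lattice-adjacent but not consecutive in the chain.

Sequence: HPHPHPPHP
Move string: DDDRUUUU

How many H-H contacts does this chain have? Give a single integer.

Answer: 1

Derivation:
Positions: [(0, 0), (0, -1), (0, -2), (0, -3), (1, -3), (1, -2), (1, -1), (1, 0), (1, 1)]
H-H contact: residue 0 @(0,0) - residue 7 @(1, 0)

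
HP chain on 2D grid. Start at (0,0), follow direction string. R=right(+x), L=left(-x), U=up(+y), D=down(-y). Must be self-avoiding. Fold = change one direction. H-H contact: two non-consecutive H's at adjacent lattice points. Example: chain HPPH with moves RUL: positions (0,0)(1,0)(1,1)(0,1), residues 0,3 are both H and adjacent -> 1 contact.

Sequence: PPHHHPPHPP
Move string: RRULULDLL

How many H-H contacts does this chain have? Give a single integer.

Positions: [(0, 0), (1, 0), (2, 0), (2, 1), (1, 1), (1, 2), (0, 2), (0, 1), (-1, 1), (-2, 1)]
H-H contact: residue 4 @(1,1) - residue 7 @(0, 1)

Answer: 1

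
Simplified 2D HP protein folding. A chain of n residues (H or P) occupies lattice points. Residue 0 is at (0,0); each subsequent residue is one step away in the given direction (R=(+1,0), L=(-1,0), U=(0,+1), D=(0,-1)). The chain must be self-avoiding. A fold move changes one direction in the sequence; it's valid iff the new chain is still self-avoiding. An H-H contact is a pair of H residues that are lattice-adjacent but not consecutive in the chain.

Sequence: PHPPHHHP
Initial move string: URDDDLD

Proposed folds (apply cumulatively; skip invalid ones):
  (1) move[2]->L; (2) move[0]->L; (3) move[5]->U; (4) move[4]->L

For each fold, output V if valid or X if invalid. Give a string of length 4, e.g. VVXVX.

Initial: URDDDLD -> [(0, 0), (0, 1), (1, 1), (1, 0), (1, -1), (1, -2), (0, -2), (0, -3)]
Fold 1: move[2]->L => URLDDLD INVALID (collision), skipped
Fold 2: move[0]->L => LRDDDLD INVALID (collision), skipped
Fold 3: move[5]->U => URDDDUD INVALID (collision), skipped
Fold 4: move[4]->L => URDDLLD VALID

Answer: XXXV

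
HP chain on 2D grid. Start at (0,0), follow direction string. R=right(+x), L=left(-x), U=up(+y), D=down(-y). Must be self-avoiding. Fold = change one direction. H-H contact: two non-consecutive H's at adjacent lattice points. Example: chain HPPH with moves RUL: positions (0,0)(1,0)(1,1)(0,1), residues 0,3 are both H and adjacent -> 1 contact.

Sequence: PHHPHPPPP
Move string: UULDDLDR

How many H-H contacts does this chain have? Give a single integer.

Positions: [(0, 0), (0, 1), (0, 2), (-1, 2), (-1, 1), (-1, 0), (-2, 0), (-2, -1), (-1, -1)]
H-H contact: residue 1 @(0,1) - residue 4 @(-1, 1)

Answer: 1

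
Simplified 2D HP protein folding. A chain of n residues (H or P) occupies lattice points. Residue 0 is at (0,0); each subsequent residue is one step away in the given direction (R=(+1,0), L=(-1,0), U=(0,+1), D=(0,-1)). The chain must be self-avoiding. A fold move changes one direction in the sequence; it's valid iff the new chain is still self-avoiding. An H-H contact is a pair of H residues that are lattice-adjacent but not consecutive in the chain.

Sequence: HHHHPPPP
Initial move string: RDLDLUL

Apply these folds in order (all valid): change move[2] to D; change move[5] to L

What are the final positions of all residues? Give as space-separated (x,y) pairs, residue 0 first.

Initial moves: RDLDLUL
Fold: move[2]->D => RDDDLUL (positions: [(0, 0), (1, 0), (1, -1), (1, -2), (1, -3), (0, -3), (0, -2), (-1, -2)])
Fold: move[5]->L => RDDDLLL (positions: [(0, 0), (1, 0), (1, -1), (1, -2), (1, -3), (0, -3), (-1, -3), (-2, -3)])

Answer: (0,0) (1,0) (1,-1) (1,-2) (1,-3) (0,-3) (-1,-3) (-2,-3)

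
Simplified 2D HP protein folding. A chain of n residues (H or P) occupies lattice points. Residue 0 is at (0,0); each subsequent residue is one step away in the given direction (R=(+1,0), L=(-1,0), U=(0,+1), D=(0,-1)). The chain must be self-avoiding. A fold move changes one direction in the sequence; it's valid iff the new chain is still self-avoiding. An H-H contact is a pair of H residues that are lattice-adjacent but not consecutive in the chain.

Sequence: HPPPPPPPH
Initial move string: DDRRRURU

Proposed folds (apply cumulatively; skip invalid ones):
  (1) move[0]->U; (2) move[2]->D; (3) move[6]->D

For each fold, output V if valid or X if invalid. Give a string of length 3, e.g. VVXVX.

Initial: DDRRRURU -> [(0, 0), (0, -1), (0, -2), (1, -2), (2, -2), (3, -2), (3, -1), (4, -1), (4, 0)]
Fold 1: move[0]->U => UDRRRURU INVALID (collision), skipped
Fold 2: move[2]->D => DDDRRURU VALID
Fold 3: move[6]->D => DDDRRUDU INVALID (collision), skipped

Answer: XVX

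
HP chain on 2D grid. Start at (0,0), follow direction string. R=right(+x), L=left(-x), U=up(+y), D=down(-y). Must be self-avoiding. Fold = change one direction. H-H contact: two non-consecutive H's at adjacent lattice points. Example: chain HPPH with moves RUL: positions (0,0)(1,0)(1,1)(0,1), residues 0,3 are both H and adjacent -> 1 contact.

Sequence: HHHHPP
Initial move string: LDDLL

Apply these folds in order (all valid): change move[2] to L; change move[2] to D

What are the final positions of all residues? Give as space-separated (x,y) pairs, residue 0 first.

Initial moves: LDDLL
Fold: move[2]->L => LDLLL (positions: [(0, 0), (-1, 0), (-1, -1), (-2, -1), (-3, -1), (-4, -1)])
Fold: move[2]->D => LDDLL (positions: [(0, 0), (-1, 0), (-1, -1), (-1, -2), (-2, -2), (-3, -2)])

Answer: (0,0) (-1,0) (-1,-1) (-1,-2) (-2,-2) (-3,-2)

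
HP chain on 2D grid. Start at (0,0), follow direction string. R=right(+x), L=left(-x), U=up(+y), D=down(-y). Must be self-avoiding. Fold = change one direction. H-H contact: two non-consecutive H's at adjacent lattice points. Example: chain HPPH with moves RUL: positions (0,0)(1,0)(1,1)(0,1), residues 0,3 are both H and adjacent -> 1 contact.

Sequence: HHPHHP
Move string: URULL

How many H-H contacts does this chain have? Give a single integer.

Positions: [(0, 0), (0, 1), (1, 1), (1, 2), (0, 2), (-1, 2)]
H-H contact: residue 1 @(0,1) - residue 4 @(0, 2)

Answer: 1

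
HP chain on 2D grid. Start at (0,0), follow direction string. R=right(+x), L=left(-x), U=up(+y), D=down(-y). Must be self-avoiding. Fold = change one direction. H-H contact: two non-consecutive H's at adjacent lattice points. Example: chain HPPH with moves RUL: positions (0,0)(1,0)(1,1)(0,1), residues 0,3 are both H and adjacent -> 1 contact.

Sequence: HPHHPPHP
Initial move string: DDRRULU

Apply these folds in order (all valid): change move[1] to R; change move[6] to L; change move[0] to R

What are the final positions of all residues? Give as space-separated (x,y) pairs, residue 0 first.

Initial moves: DDRRULU
Fold: move[1]->R => DRRRULU (positions: [(0, 0), (0, -1), (1, -1), (2, -1), (3, -1), (3, 0), (2, 0), (2, 1)])
Fold: move[6]->L => DRRRULL (positions: [(0, 0), (0, -1), (1, -1), (2, -1), (3, -1), (3, 0), (2, 0), (1, 0)])
Fold: move[0]->R => RRRRULL (positions: [(0, 0), (1, 0), (2, 0), (3, 0), (4, 0), (4, 1), (3, 1), (2, 1)])

Answer: (0,0) (1,0) (2,0) (3,0) (4,0) (4,1) (3,1) (2,1)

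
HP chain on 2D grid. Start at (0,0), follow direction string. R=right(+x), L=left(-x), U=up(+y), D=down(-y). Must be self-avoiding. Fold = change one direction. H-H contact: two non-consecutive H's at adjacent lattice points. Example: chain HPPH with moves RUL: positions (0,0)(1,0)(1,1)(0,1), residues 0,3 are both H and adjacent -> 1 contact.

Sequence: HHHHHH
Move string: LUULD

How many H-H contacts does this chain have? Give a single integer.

Answer: 1

Derivation:
Positions: [(0, 0), (-1, 0), (-1, 1), (-1, 2), (-2, 2), (-2, 1)]
H-H contact: residue 2 @(-1,1) - residue 5 @(-2, 1)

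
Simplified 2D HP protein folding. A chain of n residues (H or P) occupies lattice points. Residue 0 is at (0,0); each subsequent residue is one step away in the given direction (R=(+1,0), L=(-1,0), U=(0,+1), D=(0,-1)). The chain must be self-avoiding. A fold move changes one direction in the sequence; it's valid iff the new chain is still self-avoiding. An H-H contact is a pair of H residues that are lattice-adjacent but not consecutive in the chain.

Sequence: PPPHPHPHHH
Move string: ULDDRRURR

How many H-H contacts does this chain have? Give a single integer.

Answer: 0

Derivation:
Positions: [(0, 0), (0, 1), (-1, 1), (-1, 0), (-1, -1), (0, -1), (1, -1), (1, 0), (2, 0), (3, 0)]
No H-H contacts found.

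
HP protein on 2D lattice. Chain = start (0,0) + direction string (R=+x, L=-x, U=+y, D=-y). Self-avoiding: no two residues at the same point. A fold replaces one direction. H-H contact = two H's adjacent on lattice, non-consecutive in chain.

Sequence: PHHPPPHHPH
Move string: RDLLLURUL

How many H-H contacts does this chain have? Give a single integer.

Answer: 1

Derivation:
Positions: [(0, 0), (1, 0), (1, -1), (0, -1), (-1, -1), (-2, -1), (-2, 0), (-1, 0), (-1, 1), (-2, 1)]
H-H contact: residue 6 @(-2,0) - residue 9 @(-2, 1)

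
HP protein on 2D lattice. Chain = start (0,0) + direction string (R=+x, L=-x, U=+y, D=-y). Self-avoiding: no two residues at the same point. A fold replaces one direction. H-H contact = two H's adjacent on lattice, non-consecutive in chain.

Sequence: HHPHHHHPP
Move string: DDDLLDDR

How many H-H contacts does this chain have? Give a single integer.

Answer: 0

Derivation:
Positions: [(0, 0), (0, -1), (0, -2), (0, -3), (-1, -3), (-2, -3), (-2, -4), (-2, -5), (-1, -5)]
No H-H contacts found.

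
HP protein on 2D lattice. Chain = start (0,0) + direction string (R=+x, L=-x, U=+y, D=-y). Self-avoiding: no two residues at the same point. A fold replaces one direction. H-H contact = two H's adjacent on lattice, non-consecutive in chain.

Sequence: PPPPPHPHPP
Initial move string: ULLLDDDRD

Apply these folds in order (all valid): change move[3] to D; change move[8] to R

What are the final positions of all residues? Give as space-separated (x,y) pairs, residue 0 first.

Answer: (0,0) (0,1) (-1,1) (-2,1) (-2,0) (-2,-1) (-2,-2) (-2,-3) (-1,-3) (0,-3)

Derivation:
Initial moves: ULLLDDDRD
Fold: move[3]->D => ULLDDDDRD (positions: [(0, 0), (0, 1), (-1, 1), (-2, 1), (-2, 0), (-2, -1), (-2, -2), (-2, -3), (-1, -3), (-1, -4)])
Fold: move[8]->R => ULLDDDDRR (positions: [(0, 0), (0, 1), (-1, 1), (-2, 1), (-2, 0), (-2, -1), (-2, -2), (-2, -3), (-1, -3), (0, -3)])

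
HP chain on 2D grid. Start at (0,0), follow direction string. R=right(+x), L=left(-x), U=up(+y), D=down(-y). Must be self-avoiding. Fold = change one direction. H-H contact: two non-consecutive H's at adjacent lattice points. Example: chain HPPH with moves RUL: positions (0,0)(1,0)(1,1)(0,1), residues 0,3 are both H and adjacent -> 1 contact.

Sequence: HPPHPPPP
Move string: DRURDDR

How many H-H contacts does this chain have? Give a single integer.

Positions: [(0, 0), (0, -1), (1, -1), (1, 0), (2, 0), (2, -1), (2, -2), (3, -2)]
H-H contact: residue 0 @(0,0) - residue 3 @(1, 0)

Answer: 1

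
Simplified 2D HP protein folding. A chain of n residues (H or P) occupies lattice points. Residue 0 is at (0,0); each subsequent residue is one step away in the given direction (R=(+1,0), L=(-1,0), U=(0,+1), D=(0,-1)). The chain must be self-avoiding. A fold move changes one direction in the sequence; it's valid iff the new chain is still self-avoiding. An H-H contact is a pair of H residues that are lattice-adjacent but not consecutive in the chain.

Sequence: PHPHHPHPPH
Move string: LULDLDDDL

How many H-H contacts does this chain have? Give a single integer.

Answer: 1

Derivation:
Positions: [(0, 0), (-1, 0), (-1, 1), (-2, 1), (-2, 0), (-3, 0), (-3, -1), (-3, -2), (-3, -3), (-4, -3)]
H-H contact: residue 1 @(-1,0) - residue 4 @(-2, 0)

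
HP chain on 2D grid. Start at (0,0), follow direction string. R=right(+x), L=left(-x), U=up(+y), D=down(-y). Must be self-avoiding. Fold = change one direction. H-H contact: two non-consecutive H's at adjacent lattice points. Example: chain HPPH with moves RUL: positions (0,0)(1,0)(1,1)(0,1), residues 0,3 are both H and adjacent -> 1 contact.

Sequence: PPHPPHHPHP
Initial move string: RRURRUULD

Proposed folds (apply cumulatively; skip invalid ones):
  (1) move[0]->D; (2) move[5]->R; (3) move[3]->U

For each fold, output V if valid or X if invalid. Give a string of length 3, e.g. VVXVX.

Initial: RRURRUULD -> [(0, 0), (1, 0), (2, 0), (2, 1), (3, 1), (4, 1), (4, 2), (4, 3), (3, 3), (3, 2)]
Fold 1: move[0]->D => DRURRUULD VALID
Fold 2: move[5]->R => DRURRRULD INVALID (collision), skipped
Fold 3: move[3]->U => DRUURUULD VALID

Answer: VXV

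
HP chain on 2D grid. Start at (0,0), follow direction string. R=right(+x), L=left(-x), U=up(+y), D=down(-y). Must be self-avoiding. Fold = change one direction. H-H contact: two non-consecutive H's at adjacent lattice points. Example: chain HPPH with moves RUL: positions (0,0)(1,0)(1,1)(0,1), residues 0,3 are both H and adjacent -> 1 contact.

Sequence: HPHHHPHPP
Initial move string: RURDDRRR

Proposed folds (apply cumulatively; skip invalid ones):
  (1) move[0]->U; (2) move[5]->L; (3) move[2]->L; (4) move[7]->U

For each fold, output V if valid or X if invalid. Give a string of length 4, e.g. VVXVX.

Answer: VXXV

Derivation:
Initial: RURDDRRR -> [(0, 0), (1, 0), (1, 1), (2, 1), (2, 0), (2, -1), (3, -1), (4, -1), (5, -1)]
Fold 1: move[0]->U => UURDDRRR VALID
Fold 2: move[5]->L => UURDDLRR INVALID (collision), skipped
Fold 3: move[2]->L => UULDDRRR INVALID (collision), skipped
Fold 4: move[7]->U => UURDDRRU VALID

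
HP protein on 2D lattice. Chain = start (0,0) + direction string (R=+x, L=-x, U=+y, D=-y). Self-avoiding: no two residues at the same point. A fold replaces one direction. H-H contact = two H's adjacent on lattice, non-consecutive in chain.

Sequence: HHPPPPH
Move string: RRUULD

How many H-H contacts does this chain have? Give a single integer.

Positions: [(0, 0), (1, 0), (2, 0), (2, 1), (2, 2), (1, 2), (1, 1)]
H-H contact: residue 1 @(1,0) - residue 6 @(1, 1)

Answer: 1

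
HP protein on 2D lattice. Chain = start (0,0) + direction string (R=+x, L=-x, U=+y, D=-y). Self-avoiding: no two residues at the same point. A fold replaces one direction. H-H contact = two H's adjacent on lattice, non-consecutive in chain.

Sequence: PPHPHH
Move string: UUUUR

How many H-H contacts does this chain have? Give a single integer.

Answer: 0

Derivation:
Positions: [(0, 0), (0, 1), (0, 2), (0, 3), (0, 4), (1, 4)]
No H-H contacts found.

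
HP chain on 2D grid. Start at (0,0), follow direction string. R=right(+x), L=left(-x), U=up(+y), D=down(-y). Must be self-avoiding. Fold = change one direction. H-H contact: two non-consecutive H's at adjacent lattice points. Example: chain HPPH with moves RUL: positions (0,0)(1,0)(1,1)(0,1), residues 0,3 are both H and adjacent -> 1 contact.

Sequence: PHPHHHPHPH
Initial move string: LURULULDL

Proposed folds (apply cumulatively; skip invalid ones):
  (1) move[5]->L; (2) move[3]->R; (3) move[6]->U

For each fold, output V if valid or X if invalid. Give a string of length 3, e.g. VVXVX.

Answer: VXX

Derivation:
Initial: LURULULDL -> [(0, 0), (-1, 0), (-1, 1), (0, 1), (0, 2), (-1, 2), (-1, 3), (-2, 3), (-2, 2), (-3, 2)]
Fold 1: move[5]->L => LURULLLDL VALID
Fold 2: move[3]->R => LURRLLLDL INVALID (collision), skipped
Fold 3: move[6]->U => LURULLUDL INVALID (collision), skipped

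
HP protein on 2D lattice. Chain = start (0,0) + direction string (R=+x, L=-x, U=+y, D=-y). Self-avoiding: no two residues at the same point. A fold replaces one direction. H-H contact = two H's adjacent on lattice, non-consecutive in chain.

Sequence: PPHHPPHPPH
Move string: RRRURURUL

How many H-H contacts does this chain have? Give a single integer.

Positions: [(0, 0), (1, 0), (2, 0), (3, 0), (3, 1), (4, 1), (4, 2), (5, 2), (5, 3), (4, 3)]
H-H contact: residue 6 @(4,2) - residue 9 @(4, 3)

Answer: 1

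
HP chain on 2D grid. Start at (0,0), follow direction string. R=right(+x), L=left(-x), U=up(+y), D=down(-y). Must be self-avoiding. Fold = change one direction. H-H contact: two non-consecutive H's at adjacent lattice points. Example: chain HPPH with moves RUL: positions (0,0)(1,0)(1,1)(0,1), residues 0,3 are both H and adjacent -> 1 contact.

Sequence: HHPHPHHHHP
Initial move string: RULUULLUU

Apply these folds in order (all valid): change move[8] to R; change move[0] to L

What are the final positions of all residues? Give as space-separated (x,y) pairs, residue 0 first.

Initial moves: RULUULLUU
Fold: move[8]->R => RULUULLUR (positions: [(0, 0), (1, 0), (1, 1), (0, 1), (0, 2), (0, 3), (-1, 3), (-2, 3), (-2, 4), (-1, 4)])
Fold: move[0]->L => LULUULLUR (positions: [(0, 0), (-1, 0), (-1, 1), (-2, 1), (-2, 2), (-2, 3), (-3, 3), (-4, 3), (-4, 4), (-3, 4)])

Answer: (0,0) (-1,0) (-1,1) (-2,1) (-2,2) (-2,3) (-3,3) (-4,3) (-4,4) (-3,4)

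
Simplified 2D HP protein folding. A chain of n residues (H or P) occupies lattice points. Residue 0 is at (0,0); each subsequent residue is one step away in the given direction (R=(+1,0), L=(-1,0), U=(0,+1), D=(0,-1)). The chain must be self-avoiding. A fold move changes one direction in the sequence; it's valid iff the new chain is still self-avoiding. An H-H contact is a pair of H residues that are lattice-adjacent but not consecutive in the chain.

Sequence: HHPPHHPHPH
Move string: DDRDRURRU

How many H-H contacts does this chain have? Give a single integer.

Positions: [(0, 0), (0, -1), (0, -2), (1, -2), (1, -3), (2, -3), (2, -2), (3, -2), (4, -2), (4, -1)]
No H-H contacts found.

Answer: 0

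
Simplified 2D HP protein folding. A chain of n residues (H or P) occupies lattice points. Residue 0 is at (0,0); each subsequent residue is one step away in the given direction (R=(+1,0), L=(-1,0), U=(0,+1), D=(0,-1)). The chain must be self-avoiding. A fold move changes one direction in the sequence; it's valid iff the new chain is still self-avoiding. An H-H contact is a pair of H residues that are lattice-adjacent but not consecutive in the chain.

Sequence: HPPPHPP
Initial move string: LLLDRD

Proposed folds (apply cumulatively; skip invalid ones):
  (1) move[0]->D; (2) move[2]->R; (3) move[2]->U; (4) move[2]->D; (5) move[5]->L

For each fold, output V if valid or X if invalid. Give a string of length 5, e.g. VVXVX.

Answer: VXXVX

Derivation:
Initial: LLLDRD -> [(0, 0), (-1, 0), (-2, 0), (-3, 0), (-3, -1), (-2, -1), (-2, -2)]
Fold 1: move[0]->D => DLLDRD VALID
Fold 2: move[2]->R => DLRDRD INVALID (collision), skipped
Fold 3: move[2]->U => DLUDRD INVALID (collision), skipped
Fold 4: move[2]->D => DLDDRD VALID
Fold 5: move[5]->L => DLDDRL INVALID (collision), skipped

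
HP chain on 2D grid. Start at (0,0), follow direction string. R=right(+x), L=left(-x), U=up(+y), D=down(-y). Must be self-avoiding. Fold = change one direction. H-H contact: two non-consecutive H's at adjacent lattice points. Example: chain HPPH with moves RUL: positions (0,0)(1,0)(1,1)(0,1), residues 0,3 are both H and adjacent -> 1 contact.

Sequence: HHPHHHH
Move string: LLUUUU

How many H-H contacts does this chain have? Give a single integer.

Answer: 0

Derivation:
Positions: [(0, 0), (-1, 0), (-2, 0), (-2, 1), (-2, 2), (-2, 3), (-2, 4)]
No H-H contacts found.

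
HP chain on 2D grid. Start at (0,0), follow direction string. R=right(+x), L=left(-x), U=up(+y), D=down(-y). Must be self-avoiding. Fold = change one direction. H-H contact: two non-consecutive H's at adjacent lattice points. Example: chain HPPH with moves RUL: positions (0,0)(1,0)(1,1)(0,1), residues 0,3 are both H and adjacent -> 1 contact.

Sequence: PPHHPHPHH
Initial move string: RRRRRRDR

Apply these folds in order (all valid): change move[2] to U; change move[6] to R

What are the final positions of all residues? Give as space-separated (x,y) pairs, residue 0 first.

Initial moves: RRRRRRDR
Fold: move[2]->U => RRURRRDR (positions: [(0, 0), (1, 0), (2, 0), (2, 1), (3, 1), (4, 1), (5, 1), (5, 0), (6, 0)])
Fold: move[6]->R => RRURRRRR (positions: [(0, 0), (1, 0), (2, 0), (2, 1), (3, 1), (4, 1), (5, 1), (6, 1), (7, 1)])

Answer: (0,0) (1,0) (2,0) (2,1) (3,1) (4,1) (5,1) (6,1) (7,1)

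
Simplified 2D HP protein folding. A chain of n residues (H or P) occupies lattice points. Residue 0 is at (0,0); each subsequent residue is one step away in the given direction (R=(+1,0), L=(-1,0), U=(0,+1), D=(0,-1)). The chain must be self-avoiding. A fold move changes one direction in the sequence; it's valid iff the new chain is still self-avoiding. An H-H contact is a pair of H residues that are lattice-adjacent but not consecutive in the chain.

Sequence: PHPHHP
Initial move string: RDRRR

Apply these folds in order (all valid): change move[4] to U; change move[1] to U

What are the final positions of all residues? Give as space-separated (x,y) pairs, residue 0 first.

Initial moves: RDRRR
Fold: move[4]->U => RDRRU (positions: [(0, 0), (1, 0), (1, -1), (2, -1), (3, -1), (3, 0)])
Fold: move[1]->U => RURRU (positions: [(0, 0), (1, 0), (1, 1), (2, 1), (3, 1), (3, 2)])

Answer: (0,0) (1,0) (1,1) (2,1) (3,1) (3,2)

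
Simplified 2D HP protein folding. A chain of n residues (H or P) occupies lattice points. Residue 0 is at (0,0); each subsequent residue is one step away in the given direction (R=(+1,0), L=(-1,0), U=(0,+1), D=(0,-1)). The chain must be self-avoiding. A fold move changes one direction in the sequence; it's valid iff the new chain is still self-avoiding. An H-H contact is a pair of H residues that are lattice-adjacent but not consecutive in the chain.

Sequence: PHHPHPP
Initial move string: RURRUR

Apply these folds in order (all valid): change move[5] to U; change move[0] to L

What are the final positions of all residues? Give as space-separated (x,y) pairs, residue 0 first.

Initial moves: RURRUR
Fold: move[5]->U => RURRUU (positions: [(0, 0), (1, 0), (1, 1), (2, 1), (3, 1), (3, 2), (3, 3)])
Fold: move[0]->L => LURRUU (positions: [(0, 0), (-1, 0), (-1, 1), (0, 1), (1, 1), (1, 2), (1, 3)])

Answer: (0,0) (-1,0) (-1,1) (0,1) (1,1) (1,2) (1,3)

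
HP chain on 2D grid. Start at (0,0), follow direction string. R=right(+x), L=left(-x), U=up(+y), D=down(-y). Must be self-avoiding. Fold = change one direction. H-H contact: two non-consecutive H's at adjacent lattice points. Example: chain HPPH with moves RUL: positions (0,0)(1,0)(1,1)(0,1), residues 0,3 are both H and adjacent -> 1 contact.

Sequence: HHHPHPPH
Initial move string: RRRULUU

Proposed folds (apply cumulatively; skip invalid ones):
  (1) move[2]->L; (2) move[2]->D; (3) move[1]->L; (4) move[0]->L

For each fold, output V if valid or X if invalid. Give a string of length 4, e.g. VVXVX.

Initial: RRRULUU -> [(0, 0), (1, 0), (2, 0), (3, 0), (3, 1), (2, 1), (2, 2), (2, 3)]
Fold 1: move[2]->L => RRLULUU INVALID (collision), skipped
Fold 2: move[2]->D => RRDULUU INVALID (collision), skipped
Fold 3: move[1]->L => RLRULUU INVALID (collision), skipped
Fold 4: move[0]->L => LRRULUU INVALID (collision), skipped

Answer: XXXX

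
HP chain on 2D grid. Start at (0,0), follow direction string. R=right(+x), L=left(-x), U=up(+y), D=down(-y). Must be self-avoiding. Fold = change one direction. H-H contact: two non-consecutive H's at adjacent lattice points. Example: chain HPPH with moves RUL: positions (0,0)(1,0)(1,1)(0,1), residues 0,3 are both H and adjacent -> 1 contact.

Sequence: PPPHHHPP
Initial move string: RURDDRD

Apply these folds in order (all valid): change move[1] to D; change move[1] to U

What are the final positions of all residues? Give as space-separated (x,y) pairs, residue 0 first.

Answer: (0,0) (1,0) (1,1) (2,1) (2,0) (2,-1) (3,-1) (3,-2)

Derivation:
Initial moves: RURDDRD
Fold: move[1]->D => RDRDDRD (positions: [(0, 0), (1, 0), (1, -1), (2, -1), (2, -2), (2, -3), (3, -3), (3, -4)])
Fold: move[1]->U => RURDDRD (positions: [(0, 0), (1, 0), (1, 1), (2, 1), (2, 0), (2, -1), (3, -1), (3, -2)])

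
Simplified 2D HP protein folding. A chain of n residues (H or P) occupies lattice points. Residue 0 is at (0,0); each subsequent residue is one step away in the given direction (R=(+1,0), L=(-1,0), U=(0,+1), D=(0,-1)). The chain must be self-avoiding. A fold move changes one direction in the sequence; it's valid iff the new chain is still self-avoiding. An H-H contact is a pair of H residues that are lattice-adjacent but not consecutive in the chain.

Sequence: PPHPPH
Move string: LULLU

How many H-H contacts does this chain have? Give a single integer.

Answer: 0

Derivation:
Positions: [(0, 0), (-1, 0), (-1, 1), (-2, 1), (-3, 1), (-3, 2)]
No H-H contacts found.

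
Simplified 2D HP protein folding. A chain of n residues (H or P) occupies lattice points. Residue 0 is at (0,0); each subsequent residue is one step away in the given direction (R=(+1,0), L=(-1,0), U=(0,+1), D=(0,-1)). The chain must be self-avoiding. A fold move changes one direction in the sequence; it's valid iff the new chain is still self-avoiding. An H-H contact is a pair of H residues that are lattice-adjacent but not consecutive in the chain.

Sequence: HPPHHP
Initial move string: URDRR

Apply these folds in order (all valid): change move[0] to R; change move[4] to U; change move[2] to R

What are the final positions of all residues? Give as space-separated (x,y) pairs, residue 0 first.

Answer: (0,0) (1,0) (2,0) (3,0) (4,0) (4,1)

Derivation:
Initial moves: URDRR
Fold: move[0]->R => RRDRR (positions: [(0, 0), (1, 0), (2, 0), (2, -1), (3, -1), (4, -1)])
Fold: move[4]->U => RRDRU (positions: [(0, 0), (1, 0), (2, 0), (2, -1), (3, -1), (3, 0)])
Fold: move[2]->R => RRRRU (positions: [(0, 0), (1, 0), (2, 0), (3, 0), (4, 0), (4, 1)])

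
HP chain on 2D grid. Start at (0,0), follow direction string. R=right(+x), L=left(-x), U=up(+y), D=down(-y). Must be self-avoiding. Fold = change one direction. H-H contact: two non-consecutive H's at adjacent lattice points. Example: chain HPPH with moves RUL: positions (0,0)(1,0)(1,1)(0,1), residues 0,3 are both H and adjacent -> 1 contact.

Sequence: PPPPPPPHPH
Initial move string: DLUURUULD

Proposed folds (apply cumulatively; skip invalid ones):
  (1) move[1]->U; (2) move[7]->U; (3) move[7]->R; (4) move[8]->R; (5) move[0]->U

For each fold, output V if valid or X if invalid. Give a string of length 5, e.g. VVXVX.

Initial: DLUURUULD -> [(0, 0), (0, -1), (-1, -1), (-1, 0), (-1, 1), (0, 1), (0, 2), (0, 3), (-1, 3), (-1, 2)]
Fold 1: move[1]->U => DUUURUULD INVALID (collision), skipped
Fold 2: move[7]->U => DLUURUUUD INVALID (collision), skipped
Fold 3: move[7]->R => DLUURUURD VALID
Fold 4: move[8]->R => DLUURUURR VALID
Fold 5: move[0]->U => ULUURUURR VALID

Answer: XXVVV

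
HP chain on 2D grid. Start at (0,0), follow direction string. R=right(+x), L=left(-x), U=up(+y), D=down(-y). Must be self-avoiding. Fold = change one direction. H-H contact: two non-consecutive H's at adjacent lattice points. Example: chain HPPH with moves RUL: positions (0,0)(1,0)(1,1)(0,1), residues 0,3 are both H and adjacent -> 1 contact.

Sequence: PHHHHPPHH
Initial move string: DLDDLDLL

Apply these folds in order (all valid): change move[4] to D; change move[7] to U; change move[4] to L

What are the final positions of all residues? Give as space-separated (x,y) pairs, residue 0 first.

Answer: (0,0) (0,-1) (-1,-1) (-1,-2) (-1,-3) (-2,-3) (-2,-4) (-3,-4) (-3,-3)

Derivation:
Initial moves: DLDDLDLL
Fold: move[4]->D => DLDDDDLL (positions: [(0, 0), (0, -1), (-1, -1), (-1, -2), (-1, -3), (-1, -4), (-1, -5), (-2, -5), (-3, -5)])
Fold: move[7]->U => DLDDDDLU (positions: [(0, 0), (0, -1), (-1, -1), (-1, -2), (-1, -3), (-1, -4), (-1, -5), (-2, -5), (-2, -4)])
Fold: move[4]->L => DLDDLDLU (positions: [(0, 0), (0, -1), (-1, -1), (-1, -2), (-1, -3), (-2, -3), (-2, -4), (-3, -4), (-3, -3)])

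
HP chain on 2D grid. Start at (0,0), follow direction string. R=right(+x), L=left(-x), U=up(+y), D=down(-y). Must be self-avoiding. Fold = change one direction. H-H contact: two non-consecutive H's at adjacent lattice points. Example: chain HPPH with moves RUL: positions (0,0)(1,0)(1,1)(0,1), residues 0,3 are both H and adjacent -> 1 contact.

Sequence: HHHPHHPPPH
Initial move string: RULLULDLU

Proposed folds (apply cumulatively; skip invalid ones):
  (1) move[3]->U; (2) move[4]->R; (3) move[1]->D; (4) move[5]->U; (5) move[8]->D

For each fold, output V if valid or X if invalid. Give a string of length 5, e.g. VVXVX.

Initial: RULLULDLU -> [(0, 0), (1, 0), (1, 1), (0, 1), (-1, 1), (-1, 2), (-2, 2), (-2, 1), (-3, 1), (-3, 2)]
Fold 1: move[3]->U => RULUULDLU VALID
Fold 2: move[4]->R => RULURLDLU INVALID (collision), skipped
Fold 3: move[1]->D => RDLUULDLU INVALID (collision), skipped
Fold 4: move[5]->U => RULUUUDLU INVALID (collision), skipped
Fold 5: move[8]->D => RULUULDLD VALID

Answer: VXXXV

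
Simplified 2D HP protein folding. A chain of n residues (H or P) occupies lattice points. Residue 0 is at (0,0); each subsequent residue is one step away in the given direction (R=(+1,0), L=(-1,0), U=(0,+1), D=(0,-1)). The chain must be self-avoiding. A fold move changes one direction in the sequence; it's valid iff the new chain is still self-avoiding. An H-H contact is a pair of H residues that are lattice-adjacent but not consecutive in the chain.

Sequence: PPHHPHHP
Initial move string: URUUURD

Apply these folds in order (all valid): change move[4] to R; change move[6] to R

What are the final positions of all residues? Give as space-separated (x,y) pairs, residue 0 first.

Answer: (0,0) (0,1) (1,1) (1,2) (1,3) (2,3) (3,3) (4,3)

Derivation:
Initial moves: URUUURD
Fold: move[4]->R => URUURRD (positions: [(0, 0), (0, 1), (1, 1), (1, 2), (1, 3), (2, 3), (3, 3), (3, 2)])
Fold: move[6]->R => URUURRR (positions: [(0, 0), (0, 1), (1, 1), (1, 2), (1, 3), (2, 3), (3, 3), (4, 3)])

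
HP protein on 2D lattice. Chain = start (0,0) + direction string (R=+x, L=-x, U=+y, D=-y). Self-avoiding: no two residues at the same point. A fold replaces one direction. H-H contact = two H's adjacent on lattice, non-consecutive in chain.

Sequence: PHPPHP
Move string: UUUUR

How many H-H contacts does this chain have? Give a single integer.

Answer: 0

Derivation:
Positions: [(0, 0), (0, 1), (0, 2), (0, 3), (0, 4), (1, 4)]
No H-H contacts found.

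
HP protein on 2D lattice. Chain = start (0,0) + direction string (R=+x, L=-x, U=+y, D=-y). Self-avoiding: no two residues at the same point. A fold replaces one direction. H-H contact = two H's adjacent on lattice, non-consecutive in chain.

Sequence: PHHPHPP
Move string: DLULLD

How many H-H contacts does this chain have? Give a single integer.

Answer: 0

Derivation:
Positions: [(0, 0), (0, -1), (-1, -1), (-1, 0), (-2, 0), (-3, 0), (-3, -1)]
No H-H contacts found.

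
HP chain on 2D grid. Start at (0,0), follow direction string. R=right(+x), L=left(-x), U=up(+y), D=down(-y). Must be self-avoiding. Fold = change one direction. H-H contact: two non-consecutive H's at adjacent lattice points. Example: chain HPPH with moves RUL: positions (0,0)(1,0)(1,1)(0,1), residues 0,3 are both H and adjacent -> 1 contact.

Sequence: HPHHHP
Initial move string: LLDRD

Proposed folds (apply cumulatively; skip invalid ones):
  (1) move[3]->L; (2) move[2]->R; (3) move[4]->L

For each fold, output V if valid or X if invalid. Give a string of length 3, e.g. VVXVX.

Answer: VXV

Derivation:
Initial: LLDRD -> [(0, 0), (-1, 0), (-2, 0), (-2, -1), (-1, -1), (-1, -2)]
Fold 1: move[3]->L => LLDLD VALID
Fold 2: move[2]->R => LLRLD INVALID (collision), skipped
Fold 3: move[4]->L => LLDLL VALID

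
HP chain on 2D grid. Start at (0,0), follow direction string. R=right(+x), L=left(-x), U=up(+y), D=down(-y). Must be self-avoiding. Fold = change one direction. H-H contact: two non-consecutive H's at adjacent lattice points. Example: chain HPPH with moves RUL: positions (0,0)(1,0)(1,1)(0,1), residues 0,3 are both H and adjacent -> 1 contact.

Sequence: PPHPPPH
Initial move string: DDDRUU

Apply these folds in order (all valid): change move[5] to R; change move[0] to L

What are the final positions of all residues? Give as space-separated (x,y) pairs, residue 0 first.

Initial moves: DDDRUU
Fold: move[5]->R => DDDRUR (positions: [(0, 0), (0, -1), (0, -2), (0, -3), (1, -3), (1, -2), (2, -2)])
Fold: move[0]->L => LDDRUR (positions: [(0, 0), (-1, 0), (-1, -1), (-1, -2), (0, -2), (0, -1), (1, -1)])

Answer: (0,0) (-1,0) (-1,-1) (-1,-2) (0,-2) (0,-1) (1,-1)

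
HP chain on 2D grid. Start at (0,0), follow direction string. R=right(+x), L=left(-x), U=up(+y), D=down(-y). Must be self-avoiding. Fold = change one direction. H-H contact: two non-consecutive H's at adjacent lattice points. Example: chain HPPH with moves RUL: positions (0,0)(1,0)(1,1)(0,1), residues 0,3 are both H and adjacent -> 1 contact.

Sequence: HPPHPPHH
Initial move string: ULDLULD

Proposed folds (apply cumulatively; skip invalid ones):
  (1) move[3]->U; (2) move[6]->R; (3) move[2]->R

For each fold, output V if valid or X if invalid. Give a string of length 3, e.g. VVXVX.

Initial: ULDLULD -> [(0, 0), (0, 1), (-1, 1), (-1, 0), (-2, 0), (-2, 1), (-3, 1), (-3, 0)]
Fold 1: move[3]->U => ULDUULD INVALID (collision), skipped
Fold 2: move[6]->R => ULDLULR INVALID (collision), skipped
Fold 3: move[2]->R => ULRLULD INVALID (collision), skipped

Answer: XXX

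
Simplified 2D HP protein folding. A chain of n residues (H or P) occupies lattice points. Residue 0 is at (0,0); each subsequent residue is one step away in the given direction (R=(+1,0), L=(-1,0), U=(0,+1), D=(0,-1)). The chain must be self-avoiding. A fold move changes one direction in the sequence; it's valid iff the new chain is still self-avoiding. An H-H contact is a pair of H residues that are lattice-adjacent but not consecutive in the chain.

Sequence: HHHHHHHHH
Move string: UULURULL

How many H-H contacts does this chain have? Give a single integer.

Answer: 2

Derivation:
Positions: [(0, 0), (0, 1), (0, 2), (-1, 2), (-1, 3), (0, 3), (0, 4), (-1, 4), (-2, 4)]
H-H contact: residue 2 @(0,2) - residue 5 @(0, 3)
H-H contact: residue 4 @(-1,3) - residue 7 @(-1, 4)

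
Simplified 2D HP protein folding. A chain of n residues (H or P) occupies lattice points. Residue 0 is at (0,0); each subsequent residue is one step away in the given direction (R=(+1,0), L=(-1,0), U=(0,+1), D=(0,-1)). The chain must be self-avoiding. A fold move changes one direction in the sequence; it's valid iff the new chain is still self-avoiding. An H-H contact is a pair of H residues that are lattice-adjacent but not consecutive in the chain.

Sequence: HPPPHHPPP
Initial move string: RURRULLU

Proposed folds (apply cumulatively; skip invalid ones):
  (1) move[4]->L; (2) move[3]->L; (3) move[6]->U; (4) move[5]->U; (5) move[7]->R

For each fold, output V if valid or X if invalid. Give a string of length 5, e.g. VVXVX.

Answer: XXVVV

Derivation:
Initial: RURRULLU -> [(0, 0), (1, 0), (1, 1), (2, 1), (3, 1), (3, 2), (2, 2), (1, 2), (1, 3)]
Fold 1: move[4]->L => RURRLLLU INVALID (collision), skipped
Fold 2: move[3]->L => RURLULLU INVALID (collision), skipped
Fold 3: move[6]->U => RURRULUU VALID
Fold 4: move[5]->U => RURRUUUU VALID
Fold 5: move[7]->R => RURRUUUR VALID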